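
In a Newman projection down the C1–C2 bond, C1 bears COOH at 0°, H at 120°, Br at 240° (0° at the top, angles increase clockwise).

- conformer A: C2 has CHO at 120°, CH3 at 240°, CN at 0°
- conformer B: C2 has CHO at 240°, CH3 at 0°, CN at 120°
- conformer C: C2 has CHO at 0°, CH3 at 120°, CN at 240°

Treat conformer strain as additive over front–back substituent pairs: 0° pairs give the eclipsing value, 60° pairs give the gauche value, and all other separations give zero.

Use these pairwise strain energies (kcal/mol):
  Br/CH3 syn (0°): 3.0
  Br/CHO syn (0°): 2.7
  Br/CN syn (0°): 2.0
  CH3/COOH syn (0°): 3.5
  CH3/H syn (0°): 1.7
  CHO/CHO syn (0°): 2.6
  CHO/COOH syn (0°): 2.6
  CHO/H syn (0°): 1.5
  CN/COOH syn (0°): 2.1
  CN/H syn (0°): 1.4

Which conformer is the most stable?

A (eclipsed): COOH–CN eclipsed, H–CHO eclipsed, Br–CH3 eclipsed; 2.1 + 1.5 + 3.0 = 6.6 kcal/mol.
B (eclipsed): COOH–CH3 eclipsed, H–CN eclipsed, Br–CHO eclipsed; 3.5 + 1.4 + 2.7 = 7.6 kcal/mol.
C (eclipsed): COOH–CHO eclipsed, H–CH3 eclipsed, Br–CN eclipsed; 2.6 + 1.7 + 2.0 = 6.3 kcal/mol.
C has the lowest total (6.3 kcal/mol).

C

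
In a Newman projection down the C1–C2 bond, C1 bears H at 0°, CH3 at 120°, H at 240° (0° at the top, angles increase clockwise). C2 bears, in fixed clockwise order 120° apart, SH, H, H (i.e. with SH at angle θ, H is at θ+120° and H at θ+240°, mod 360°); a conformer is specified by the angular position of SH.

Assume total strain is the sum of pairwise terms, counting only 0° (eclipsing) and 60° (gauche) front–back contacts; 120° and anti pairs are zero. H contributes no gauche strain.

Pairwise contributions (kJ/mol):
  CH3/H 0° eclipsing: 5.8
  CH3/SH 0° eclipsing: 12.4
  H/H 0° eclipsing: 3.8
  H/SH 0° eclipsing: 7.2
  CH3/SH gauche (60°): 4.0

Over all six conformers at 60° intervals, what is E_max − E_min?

SH at 0° (eclipsed): H(0°)/SH(0°) eclipsed 7.2; CH3(120°)/H(120°) eclipsed 5.8; H(240°)/H(240°) eclipsed 3.8 → 16.8 kJ/mol.
SH at 60° (staggered): CH3(120°)/SH(60°) gauche 4.0 → 4.0 kJ/mol.
SH at 120° (eclipsed): H(0°)/H(0°) eclipsed 3.8; CH3(120°)/SH(120°) eclipsed 12.4; H(240°)/H(240°) eclipsed 3.8 → 20.0 kJ/mol.
SH at 180° (staggered): CH3(120°)/SH(180°) gauche 4.0 → 4.0 kJ/mol.
SH at 240° (eclipsed): H(0°)/H(0°) eclipsed 3.8; CH3(120°)/H(120°) eclipsed 5.8; H(240°)/SH(240°) eclipsed 7.2 → 16.8 kJ/mol.
SH at 300° (staggered): no non-H gauche contacts → 0.0 kJ/mol.
Max at 120° (20.0 kJ/mol), min at 300° (0.0 kJ/mol); barrier = 20.0 kJ/mol.

20.0 kJ/mol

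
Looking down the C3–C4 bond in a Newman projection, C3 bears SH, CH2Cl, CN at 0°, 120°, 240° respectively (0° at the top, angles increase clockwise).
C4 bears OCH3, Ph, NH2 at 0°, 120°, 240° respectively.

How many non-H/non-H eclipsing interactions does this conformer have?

Non-H eclipsing pairs: SH(0°)/OCH3(0°); CH2Cl(120°)/Ph(120°); CN(240°)/NH2(240°) — 3 interactions.

3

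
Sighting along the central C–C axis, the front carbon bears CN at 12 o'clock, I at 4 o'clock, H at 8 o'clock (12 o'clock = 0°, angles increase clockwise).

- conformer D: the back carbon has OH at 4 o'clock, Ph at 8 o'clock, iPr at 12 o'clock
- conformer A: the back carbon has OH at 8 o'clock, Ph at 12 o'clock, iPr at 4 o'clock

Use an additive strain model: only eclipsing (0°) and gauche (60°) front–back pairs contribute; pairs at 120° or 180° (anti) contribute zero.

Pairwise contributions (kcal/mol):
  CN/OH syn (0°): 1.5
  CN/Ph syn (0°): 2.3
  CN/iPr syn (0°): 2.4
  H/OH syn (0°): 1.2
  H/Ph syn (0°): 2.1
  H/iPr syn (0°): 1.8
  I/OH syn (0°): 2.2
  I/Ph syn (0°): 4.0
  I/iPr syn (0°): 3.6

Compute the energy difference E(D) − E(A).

-0.4 kcal/mol

D (eclipsed): CN(0°)/iPr(0°) eclipsed 2.4; I(120°)/OH(120°) eclipsed 2.2; H(240°)/Ph(240°) eclipsed 2.1 → 6.7 kcal/mol.
A (eclipsed): CN(0°)/Ph(0°) eclipsed 2.3; I(120°)/iPr(120°) eclipsed 3.6; H(240°)/OH(240°) eclipsed 1.2 → 7.1 kcal/mol.
E(D) − E(A) = 6.7 − 7.1 = -0.4 kcal/mol.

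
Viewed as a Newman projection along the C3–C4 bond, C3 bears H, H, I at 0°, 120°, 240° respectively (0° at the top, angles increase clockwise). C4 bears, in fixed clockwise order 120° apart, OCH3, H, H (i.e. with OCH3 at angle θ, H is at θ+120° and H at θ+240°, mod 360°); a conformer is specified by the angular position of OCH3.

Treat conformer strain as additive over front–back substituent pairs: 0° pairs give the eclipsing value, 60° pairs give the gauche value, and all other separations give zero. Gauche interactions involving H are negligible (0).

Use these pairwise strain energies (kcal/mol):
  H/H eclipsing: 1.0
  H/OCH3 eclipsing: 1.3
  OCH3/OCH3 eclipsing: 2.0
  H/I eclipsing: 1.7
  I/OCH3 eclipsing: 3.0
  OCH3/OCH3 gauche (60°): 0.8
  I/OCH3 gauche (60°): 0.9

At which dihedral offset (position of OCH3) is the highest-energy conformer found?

240°

OCH3 at 0° (eclipsed): H–OCH3 eclipsed, H–H eclipsed, I–H eclipsed; 1.3 + 1.0 + 1.7 = 4.0 kcal/mol.
OCH3 at 60° (staggered): no non-H gauche contacts → 0.0 kcal/mol.
OCH3 at 120° (eclipsed): H–H eclipsed, H–OCH3 eclipsed, I–H eclipsed; 1.0 + 1.3 + 1.7 = 4.0 kcal/mol.
OCH3 at 180° (staggered): I–OCH3 gauche; 0.9 = 0.9 kcal/mol.
OCH3 at 240° (eclipsed): H–H eclipsed, H–H eclipsed, I–OCH3 eclipsed; 1.0 + 1.0 + 3.0 = 5.0 kcal/mol.
OCH3 at 300° (staggered): I–OCH3 gauche; 0.9 = 0.9 kcal/mol.
The maximum (5.0 kcal/mol) occurs with OCH3 at 240°.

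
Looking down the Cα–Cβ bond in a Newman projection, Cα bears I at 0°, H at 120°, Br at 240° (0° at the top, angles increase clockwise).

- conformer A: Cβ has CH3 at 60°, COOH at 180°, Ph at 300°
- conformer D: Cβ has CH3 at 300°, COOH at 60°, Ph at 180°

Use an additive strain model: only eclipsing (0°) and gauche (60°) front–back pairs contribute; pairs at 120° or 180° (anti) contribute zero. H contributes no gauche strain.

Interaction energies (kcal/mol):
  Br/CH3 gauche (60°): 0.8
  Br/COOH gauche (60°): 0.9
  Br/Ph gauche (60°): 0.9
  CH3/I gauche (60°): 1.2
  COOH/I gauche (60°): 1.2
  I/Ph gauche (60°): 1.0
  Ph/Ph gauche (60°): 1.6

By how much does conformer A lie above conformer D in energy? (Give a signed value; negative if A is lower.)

-0.1 kcal/mol

A (staggered): I(0°)/CH3(60°) gauche 1.2; I(0°)/Ph(300°) gauche 1.0; Br(240°)/COOH(180°) gauche 0.9; Br(240°)/Ph(300°) gauche 0.9 → 4.0 kcal/mol.
D (staggered): I(0°)/CH3(300°) gauche 1.2; I(0°)/COOH(60°) gauche 1.2; Br(240°)/CH3(300°) gauche 0.8; Br(240°)/Ph(180°) gauche 0.9 → 4.1 kcal/mol.
E(A) − E(D) = 4.0 − 4.1 = -0.1 kcal/mol.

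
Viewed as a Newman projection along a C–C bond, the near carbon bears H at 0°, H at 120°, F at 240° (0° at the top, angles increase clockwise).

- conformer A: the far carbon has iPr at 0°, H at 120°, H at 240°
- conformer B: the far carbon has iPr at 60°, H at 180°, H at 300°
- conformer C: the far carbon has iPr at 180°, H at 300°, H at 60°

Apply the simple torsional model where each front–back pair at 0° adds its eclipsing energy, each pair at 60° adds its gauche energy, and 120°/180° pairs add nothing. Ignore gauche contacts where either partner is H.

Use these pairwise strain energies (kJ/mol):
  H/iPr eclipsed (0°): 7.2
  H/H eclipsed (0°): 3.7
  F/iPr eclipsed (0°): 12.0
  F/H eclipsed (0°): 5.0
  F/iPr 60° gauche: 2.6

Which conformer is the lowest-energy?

A is eclipsed. H at 0° is eclipsed with iPr at 0° (7.2); H at 120° is eclipsed with H at 120° (3.7); F at 240° is eclipsed with H at 240° (5.0). Total 15.9 kJ/mol.
B (staggered): no non-H gauche contacts → 0.0 kJ/mol.
C is staggered. F at 240° is gauche with iPr at 180° (2.6). Total 2.6 kJ/mol.
B has the lowest total (0.0 kJ/mol).

B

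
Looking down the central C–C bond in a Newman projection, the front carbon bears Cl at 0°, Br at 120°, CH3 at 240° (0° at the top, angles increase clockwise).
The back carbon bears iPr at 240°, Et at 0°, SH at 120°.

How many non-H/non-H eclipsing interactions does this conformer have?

3

Non-H eclipsing pairs: Cl(0°)/Et(0°); Br(120°)/SH(120°); CH3(240°)/iPr(240°) — 3 interactions.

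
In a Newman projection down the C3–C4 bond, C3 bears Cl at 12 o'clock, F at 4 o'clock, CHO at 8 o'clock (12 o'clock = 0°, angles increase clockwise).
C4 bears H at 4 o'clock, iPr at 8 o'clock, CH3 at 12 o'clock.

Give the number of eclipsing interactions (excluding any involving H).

2

Non-H eclipsing pairs: Cl(0°)/CH3(0°); CHO(240°)/iPr(240°) — 2 interactions.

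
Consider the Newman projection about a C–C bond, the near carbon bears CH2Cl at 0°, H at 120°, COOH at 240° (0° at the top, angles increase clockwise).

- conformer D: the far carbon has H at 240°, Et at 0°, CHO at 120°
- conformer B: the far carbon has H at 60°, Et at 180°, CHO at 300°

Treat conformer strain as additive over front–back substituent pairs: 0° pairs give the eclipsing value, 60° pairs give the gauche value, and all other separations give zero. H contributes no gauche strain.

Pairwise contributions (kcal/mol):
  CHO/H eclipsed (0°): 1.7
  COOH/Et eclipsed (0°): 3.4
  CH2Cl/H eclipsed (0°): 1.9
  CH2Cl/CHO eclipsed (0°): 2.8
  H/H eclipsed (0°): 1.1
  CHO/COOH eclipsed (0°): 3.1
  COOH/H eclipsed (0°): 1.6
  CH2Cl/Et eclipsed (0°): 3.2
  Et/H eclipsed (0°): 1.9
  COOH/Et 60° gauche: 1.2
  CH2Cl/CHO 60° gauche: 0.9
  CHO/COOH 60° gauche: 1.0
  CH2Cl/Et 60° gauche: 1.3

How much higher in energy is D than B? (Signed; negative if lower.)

D (eclipsed): CH2Cl(0°)/Et(0°) eclipsed 3.2; H(120°)/CHO(120°) eclipsed 1.7; COOH(240°)/H(240°) eclipsed 1.6 → 6.5 kcal/mol.
B (staggered): CH2Cl(0°)/CHO(300°) gauche 0.9; COOH(240°)/Et(180°) gauche 1.2; COOH(240°)/CHO(300°) gauche 1.0 → 3.1 kcal/mol.
E(D) − E(B) = 6.5 − 3.1 = +3.4 kcal/mol.

+3.4 kcal/mol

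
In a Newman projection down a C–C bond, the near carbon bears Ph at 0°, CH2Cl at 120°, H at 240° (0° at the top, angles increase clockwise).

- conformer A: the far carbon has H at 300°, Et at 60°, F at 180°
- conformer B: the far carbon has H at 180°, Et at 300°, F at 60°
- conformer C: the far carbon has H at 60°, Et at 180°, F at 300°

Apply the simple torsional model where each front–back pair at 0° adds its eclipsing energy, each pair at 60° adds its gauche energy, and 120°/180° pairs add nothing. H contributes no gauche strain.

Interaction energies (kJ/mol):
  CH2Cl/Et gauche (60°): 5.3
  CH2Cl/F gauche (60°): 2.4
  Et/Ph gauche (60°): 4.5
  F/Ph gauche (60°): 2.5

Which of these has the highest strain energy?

A (staggered): Ph–Et gauche, CH2Cl–Et gauche, CH2Cl–F gauche; 4.5 + 5.3 + 2.4 = 12.2 kJ/mol.
B (staggered): Ph–Et gauche, Ph–F gauche, CH2Cl–F gauche; 4.5 + 2.5 + 2.4 = 9.4 kJ/mol.
C (staggered): Ph–F gauche, CH2Cl–Et gauche; 2.5 + 5.3 = 7.8 kJ/mol.
A has the highest total (12.2 kJ/mol).

A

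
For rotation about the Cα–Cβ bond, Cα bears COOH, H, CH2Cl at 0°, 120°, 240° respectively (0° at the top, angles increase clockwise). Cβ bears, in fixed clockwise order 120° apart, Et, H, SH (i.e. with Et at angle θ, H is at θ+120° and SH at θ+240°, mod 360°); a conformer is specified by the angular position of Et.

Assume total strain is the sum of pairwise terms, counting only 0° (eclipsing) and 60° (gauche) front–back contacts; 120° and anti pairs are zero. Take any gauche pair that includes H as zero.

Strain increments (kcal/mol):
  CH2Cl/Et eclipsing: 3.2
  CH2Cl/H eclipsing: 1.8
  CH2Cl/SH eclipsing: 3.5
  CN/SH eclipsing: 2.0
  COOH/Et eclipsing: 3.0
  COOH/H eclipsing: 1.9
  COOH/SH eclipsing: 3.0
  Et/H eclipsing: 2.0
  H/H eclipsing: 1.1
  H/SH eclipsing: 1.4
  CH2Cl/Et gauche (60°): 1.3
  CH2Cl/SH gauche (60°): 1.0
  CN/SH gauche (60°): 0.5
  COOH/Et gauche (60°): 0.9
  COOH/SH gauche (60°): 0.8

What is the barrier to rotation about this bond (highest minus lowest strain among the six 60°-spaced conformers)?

Et at 0° (eclipsed): COOH–Et eclipsed, H–H eclipsed, CH2Cl–SH eclipsed; 3.0 + 1.1 + 3.5 = 7.6 kcal/mol.
Et at 60° (staggered): COOH–Et gauche, COOH–SH gauche, CH2Cl–SH gauche; 0.9 + 0.8 + 1.0 = 2.7 kcal/mol.
Et at 120° (eclipsed): COOH–SH eclipsed, H–Et eclipsed, CH2Cl–H eclipsed; 3.0 + 2.0 + 1.8 = 6.8 kcal/mol.
Et at 180° (staggered): COOH–SH gauche, CH2Cl–Et gauche; 0.8 + 1.3 = 2.1 kcal/mol.
Et at 240° (eclipsed): COOH–H eclipsed, H–SH eclipsed, CH2Cl–Et eclipsed; 1.9 + 1.4 + 3.2 = 6.5 kcal/mol.
Et at 300° (staggered): COOH–Et gauche, CH2Cl–Et gauche, CH2Cl–SH gauche; 0.9 + 1.3 + 1.0 = 3.2 kcal/mol.
Max at 0° (7.6 kcal/mol), min at 180° (2.1 kcal/mol); barrier = 5.5 kcal/mol.

5.5 kcal/mol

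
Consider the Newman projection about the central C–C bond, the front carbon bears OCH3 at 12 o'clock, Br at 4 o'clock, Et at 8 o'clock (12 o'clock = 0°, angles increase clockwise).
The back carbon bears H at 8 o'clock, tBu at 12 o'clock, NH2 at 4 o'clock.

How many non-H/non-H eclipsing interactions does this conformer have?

2

Non-H eclipsing pairs: OCH3(0°)/tBu(0°); Br(120°)/NH2(120°) — 2 interactions.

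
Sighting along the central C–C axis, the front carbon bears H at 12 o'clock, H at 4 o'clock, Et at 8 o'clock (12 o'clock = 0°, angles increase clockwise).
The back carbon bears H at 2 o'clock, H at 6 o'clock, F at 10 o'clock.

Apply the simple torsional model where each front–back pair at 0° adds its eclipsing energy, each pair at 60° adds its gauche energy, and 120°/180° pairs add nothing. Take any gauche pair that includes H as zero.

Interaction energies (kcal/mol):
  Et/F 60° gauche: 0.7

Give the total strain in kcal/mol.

0.7 kcal/mol

This conformer (staggered): Et–F gauche; 0.7 = 0.7 kcal/mol.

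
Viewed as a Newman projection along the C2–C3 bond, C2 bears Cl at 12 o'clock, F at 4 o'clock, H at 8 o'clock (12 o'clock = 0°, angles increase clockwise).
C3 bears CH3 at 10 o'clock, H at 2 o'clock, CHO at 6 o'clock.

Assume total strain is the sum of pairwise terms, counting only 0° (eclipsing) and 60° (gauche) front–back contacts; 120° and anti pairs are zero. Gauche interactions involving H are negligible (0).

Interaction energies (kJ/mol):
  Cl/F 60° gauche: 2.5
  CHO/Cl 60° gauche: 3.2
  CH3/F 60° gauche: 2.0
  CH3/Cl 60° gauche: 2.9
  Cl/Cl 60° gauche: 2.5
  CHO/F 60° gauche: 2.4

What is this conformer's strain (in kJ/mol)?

This conformer (staggered): Cl(0°)/CH3(300°) gauche 2.9; F(120°)/CHO(180°) gauche 2.4 → 5.3 kJ/mol.

5.3 kJ/mol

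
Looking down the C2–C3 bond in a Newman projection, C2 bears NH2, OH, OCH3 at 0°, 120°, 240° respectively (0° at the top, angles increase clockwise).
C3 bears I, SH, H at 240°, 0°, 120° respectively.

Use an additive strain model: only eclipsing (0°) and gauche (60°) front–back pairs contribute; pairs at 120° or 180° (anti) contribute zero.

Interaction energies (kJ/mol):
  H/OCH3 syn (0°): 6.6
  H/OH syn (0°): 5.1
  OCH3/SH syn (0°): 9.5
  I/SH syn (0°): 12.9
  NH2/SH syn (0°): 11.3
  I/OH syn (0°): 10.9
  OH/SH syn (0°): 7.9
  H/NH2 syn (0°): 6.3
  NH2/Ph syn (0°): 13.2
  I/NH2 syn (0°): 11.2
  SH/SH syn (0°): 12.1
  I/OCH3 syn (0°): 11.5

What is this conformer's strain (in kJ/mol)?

This conformer (eclipsed): NH2–SH eclipsed, OH–H eclipsed, OCH3–I eclipsed; 11.3 + 5.1 + 11.5 = 27.9 kJ/mol.

27.9 kJ/mol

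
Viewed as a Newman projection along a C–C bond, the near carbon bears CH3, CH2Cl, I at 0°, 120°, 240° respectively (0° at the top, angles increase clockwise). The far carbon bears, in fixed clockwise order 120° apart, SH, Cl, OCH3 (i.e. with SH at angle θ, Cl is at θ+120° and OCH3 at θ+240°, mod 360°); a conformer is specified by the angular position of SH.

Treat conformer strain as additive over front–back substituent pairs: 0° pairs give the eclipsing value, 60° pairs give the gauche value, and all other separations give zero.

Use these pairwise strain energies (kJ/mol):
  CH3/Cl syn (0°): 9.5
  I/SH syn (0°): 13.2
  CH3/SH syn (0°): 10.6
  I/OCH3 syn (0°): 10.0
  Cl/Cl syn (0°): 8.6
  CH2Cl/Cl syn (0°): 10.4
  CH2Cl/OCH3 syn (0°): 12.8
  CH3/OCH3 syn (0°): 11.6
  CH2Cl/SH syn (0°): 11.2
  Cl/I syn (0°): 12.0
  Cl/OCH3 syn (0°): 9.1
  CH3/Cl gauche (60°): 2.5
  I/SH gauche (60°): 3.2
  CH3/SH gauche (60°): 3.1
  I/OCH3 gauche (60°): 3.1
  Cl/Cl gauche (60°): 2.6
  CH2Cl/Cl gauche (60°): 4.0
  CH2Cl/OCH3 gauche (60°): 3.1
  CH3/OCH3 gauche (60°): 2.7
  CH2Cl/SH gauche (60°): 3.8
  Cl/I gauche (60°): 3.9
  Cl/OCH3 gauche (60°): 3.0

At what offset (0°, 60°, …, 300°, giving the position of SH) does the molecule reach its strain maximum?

240°

SH at 0° (eclipsed): CH3–SH eclipsed, CH2Cl–Cl eclipsed, I–OCH3 eclipsed; 10.6 + 10.4 + 10.0 = 31.0 kJ/mol.
SH at 60° (staggered): CH3–SH gauche, CH3–OCH3 gauche, CH2Cl–SH gauche, CH2Cl–Cl gauche, I–Cl gauche, I–OCH3 gauche; 3.1 + 2.7 + 3.8 + 4.0 + 3.9 + 3.1 = 20.6 kJ/mol.
SH at 120° (eclipsed): CH3–OCH3 eclipsed, CH2Cl–SH eclipsed, I–Cl eclipsed; 11.6 + 11.2 + 12.0 = 34.8 kJ/mol.
SH at 180° (staggered): CH3–Cl gauche, CH3–OCH3 gauche, CH2Cl–SH gauche, CH2Cl–OCH3 gauche, I–SH gauche, I–Cl gauche; 2.5 + 2.7 + 3.8 + 3.1 + 3.2 + 3.9 = 19.2 kJ/mol.
SH at 240° (eclipsed): CH3–Cl eclipsed, CH2Cl–OCH3 eclipsed, I–SH eclipsed; 9.5 + 12.8 + 13.2 = 35.5 kJ/mol.
SH at 300° (staggered): CH3–SH gauche, CH3–Cl gauche, CH2Cl–Cl gauche, CH2Cl–OCH3 gauche, I–SH gauche, I–OCH3 gauche; 3.1 + 2.5 + 4.0 + 3.1 + 3.2 + 3.1 = 19.0 kJ/mol.
The maximum (35.5 kJ/mol) occurs with SH at 240°.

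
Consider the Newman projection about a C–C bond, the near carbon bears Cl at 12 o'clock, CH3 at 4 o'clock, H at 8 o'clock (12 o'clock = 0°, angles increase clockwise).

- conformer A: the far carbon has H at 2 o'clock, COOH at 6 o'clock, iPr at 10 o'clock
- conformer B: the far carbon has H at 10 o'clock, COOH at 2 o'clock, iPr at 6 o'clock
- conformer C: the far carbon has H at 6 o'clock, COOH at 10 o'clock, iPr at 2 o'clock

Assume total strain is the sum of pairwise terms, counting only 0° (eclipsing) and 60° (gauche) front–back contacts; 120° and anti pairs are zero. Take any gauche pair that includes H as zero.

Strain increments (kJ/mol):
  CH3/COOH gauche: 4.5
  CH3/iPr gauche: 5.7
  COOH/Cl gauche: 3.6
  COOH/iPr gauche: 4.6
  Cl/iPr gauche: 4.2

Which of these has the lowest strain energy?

A (staggered): Cl–iPr gauche, CH3–COOH gauche; 4.2 + 4.5 = 8.7 kJ/mol.
B (staggered): Cl–COOH gauche, CH3–COOH gauche, CH3–iPr gauche; 3.6 + 4.5 + 5.7 = 13.8 kJ/mol.
C (staggered): Cl–COOH gauche, Cl–iPr gauche, CH3–iPr gauche; 3.6 + 4.2 + 5.7 = 13.5 kJ/mol.
A has the lowest total (8.7 kJ/mol).

A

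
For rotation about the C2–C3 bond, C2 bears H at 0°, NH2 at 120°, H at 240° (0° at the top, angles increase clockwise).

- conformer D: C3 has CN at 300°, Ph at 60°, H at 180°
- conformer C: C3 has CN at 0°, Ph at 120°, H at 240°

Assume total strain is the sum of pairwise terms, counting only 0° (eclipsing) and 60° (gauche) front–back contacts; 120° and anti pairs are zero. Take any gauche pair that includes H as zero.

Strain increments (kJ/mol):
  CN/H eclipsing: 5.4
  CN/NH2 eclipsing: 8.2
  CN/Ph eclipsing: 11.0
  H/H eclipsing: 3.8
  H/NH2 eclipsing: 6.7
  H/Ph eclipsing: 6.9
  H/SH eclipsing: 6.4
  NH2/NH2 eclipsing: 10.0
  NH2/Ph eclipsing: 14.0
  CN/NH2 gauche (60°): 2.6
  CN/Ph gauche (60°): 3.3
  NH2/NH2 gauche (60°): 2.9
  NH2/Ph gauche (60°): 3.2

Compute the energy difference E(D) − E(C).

-20.0 kJ/mol

D is staggered. NH2 at 120° is gauche with Ph at 60° (3.2). Total 3.2 kJ/mol.
C is eclipsed. H at 0° is eclipsed with CN at 0° (5.4); NH2 at 120° is eclipsed with Ph at 120° (14.0); H at 240° is eclipsed with H at 240° (3.8). Total 23.2 kJ/mol.
E(D) − E(C) = 3.2 − 23.2 = -20.0 kJ/mol.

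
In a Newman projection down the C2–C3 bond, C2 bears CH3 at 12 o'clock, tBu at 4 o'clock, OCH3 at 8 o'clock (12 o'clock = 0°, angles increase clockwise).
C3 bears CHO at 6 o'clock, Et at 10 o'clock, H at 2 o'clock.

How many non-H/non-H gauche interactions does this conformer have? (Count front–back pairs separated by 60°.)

4

Non-H gauche pairs: CH3(0°)/Et(300°); tBu(120°)/CHO(180°); OCH3(240°)/CHO(180°); OCH3(240°)/Et(300°) — 4 interactions.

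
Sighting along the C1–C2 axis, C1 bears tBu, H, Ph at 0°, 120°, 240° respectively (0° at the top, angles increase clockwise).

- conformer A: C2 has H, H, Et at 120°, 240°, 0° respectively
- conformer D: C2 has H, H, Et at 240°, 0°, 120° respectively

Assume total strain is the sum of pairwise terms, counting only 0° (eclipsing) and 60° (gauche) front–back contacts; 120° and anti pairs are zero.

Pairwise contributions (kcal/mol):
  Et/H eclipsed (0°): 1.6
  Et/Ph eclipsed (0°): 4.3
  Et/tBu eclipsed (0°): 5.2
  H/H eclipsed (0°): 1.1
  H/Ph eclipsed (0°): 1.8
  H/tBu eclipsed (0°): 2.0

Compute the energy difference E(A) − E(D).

A (eclipsed): tBu–Et eclipsed, H–H eclipsed, Ph–H eclipsed; 5.2 + 1.1 + 1.8 = 8.1 kcal/mol.
D (eclipsed): tBu–H eclipsed, H–Et eclipsed, Ph–H eclipsed; 2.0 + 1.6 + 1.8 = 5.4 kcal/mol.
E(A) − E(D) = 8.1 − 5.4 = +2.7 kcal/mol.

+2.7 kcal/mol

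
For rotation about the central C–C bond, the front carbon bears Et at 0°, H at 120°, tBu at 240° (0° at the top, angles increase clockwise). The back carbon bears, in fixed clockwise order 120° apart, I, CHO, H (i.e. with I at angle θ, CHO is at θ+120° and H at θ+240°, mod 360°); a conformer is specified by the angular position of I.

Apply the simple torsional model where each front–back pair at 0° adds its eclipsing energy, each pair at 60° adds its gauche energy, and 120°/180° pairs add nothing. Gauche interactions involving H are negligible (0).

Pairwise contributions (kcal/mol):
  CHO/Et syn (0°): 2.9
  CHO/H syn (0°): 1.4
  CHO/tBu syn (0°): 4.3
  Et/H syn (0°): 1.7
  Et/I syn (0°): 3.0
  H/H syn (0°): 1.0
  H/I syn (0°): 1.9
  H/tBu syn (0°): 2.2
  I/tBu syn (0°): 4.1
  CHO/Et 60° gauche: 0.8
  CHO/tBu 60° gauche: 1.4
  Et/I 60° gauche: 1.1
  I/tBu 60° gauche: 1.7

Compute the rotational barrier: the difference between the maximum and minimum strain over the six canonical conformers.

5.5 kcal/mol

I at 0° is eclipsed. Et at 0° is eclipsed with I at 0° (3.0); H at 120° is eclipsed with CHO at 120° (1.4); tBu at 240° is eclipsed with H at 240° (2.2). Total 6.6 kcal/mol.
I at 60° is staggered. Et at 0° is gauche with I at 60° (1.1); tBu at 240° is gauche with CHO at 180° (1.4). Total 2.5 kcal/mol.
I at 120° is eclipsed. Et at 0° is eclipsed with H at 0° (1.7); H at 120° is eclipsed with I at 120° (1.9); tBu at 240° is eclipsed with CHO at 240° (4.3). Total 7.9 kcal/mol.
I at 180° is staggered. Et at 0° is gauche with CHO at 300° (0.8); tBu at 240° is gauche with I at 180° (1.7); tBu at 240° is gauche with CHO at 300° (1.4). Total 3.9 kcal/mol.
I at 240° is eclipsed. Et at 0° is eclipsed with CHO at 0° (2.9); H at 120° is eclipsed with H at 120° (1.0); tBu at 240° is eclipsed with I at 240° (4.1). Total 8.0 kcal/mol.
I at 300° is staggered. Et at 0° is gauche with I at 300° (1.1); Et at 0° is gauche with CHO at 60° (0.8); tBu at 240° is gauche with I at 300° (1.7). Total 3.6 kcal/mol.
Max at 240° (8.0 kcal/mol), min at 60° (2.5 kcal/mol); barrier = 5.5 kcal/mol.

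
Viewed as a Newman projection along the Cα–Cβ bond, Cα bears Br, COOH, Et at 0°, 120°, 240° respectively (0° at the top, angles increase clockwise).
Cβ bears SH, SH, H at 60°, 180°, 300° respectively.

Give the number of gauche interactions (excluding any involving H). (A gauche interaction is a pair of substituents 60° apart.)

4

Non-H gauche pairs: Br(0°)/SH(60°); COOH(120°)/SH(60°); COOH(120°)/SH(180°); Et(240°)/SH(180°) — 4 interactions.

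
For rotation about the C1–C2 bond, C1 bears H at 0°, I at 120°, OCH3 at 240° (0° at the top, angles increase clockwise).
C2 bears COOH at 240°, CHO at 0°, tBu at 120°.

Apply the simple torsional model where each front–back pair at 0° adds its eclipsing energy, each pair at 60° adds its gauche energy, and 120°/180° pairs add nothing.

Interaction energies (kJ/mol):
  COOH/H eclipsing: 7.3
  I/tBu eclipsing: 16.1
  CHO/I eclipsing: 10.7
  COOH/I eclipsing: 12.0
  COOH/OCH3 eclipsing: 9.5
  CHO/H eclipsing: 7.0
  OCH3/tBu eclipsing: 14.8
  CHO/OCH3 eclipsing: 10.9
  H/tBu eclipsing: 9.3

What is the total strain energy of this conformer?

32.6 kJ/mol

This conformer (eclipsed): H(0°)/CHO(0°) eclipsed 7.0; I(120°)/tBu(120°) eclipsed 16.1; OCH3(240°)/COOH(240°) eclipsed 9.5 → 32.6 kJ/mol.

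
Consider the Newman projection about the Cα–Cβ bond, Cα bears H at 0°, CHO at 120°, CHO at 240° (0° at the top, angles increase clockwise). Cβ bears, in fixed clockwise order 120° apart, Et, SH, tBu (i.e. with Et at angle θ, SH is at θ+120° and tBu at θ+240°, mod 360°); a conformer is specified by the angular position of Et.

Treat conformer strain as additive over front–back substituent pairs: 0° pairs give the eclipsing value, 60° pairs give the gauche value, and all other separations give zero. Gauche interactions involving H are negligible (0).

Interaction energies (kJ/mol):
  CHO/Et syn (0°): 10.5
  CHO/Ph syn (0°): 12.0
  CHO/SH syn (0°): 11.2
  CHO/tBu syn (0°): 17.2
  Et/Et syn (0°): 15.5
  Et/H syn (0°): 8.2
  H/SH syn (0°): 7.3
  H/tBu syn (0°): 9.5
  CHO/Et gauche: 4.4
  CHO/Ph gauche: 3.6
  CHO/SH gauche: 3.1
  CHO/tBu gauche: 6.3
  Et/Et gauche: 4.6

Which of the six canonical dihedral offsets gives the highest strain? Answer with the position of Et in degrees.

0°

Et at 0° is eclipsed. H at 0° is eclipsed with Et at 0° (8.2); CHO at 120° is eclipsed with SH at 120° (11.2); CHO at 240° is eclipsed with tBu at 240° (17.2). Total 36.6 kJ/mol.
Et at 60° is staggered. CHO at 120° is gauche with Et at 60° (4.4); CHO at 120° is gauche with SH at 180° (3.1); CHO at 240° is gauche with SH at 180° (3.1); CHO at 240° is gauche with tBu at 300° (6.3). Total 16.9 kJ/mol.
Et at 120° is eclipsed. H at 0° is eclipsed with tBu at 0° (9.5); CHO at 120° is eclipsed with Et at 120° (10.5); CHO at 240° is eclipsed with SH at 240° (11.2). Total 31.2 kJ/mol.
Et at 180° is staggered. CHO at 120° is gauche with Et at 180° (4.4); CHO at 120° is gauche with tBu at 60° (6.3); CHO at 240° is gauche with Et at 180° (4.4); CHO at 240° is gauche with SH at 300° (3.1). Total 18.2 kJ/mol.
Et at 240° is eclipsed. H at 0° is eclipsed with SH at 0° (7.3); CHO at 120° is eclipsed with tBu at 120° (17.2); CHO at 240° is eclipsed with Et at 240° (10.5). Total 35.0 kJ/mol.
Et at 300° is staggered. CHO at 120° is gauche with SH at 60° (3.1); CHO at 120° is gauche with tBu at 180° (6.3); CHO at 240° is gauche with Et at 300° (4.4); CHO at 240° is gauche with tBu at 180° (6.3). Total 20.1 kJ/mol.
The maximum (36.6 kJ/mol) occurs with Et at 0°.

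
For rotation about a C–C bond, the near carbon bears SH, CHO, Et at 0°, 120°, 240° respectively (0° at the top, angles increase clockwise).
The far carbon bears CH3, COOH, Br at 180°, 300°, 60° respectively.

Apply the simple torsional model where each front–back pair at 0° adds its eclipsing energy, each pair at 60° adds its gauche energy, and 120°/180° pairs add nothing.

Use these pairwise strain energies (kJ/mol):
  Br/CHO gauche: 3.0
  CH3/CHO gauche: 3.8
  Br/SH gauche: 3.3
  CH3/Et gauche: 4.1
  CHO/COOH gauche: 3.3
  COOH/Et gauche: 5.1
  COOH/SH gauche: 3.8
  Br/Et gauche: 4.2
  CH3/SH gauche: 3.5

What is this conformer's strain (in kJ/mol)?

23.1 kJ/mol

This conformer (staggered): SH(0°)/COOH(300°) gauche 3.8; SH(0°)/Br(60°) gauche 3.3; CHO(120°)/CH3(180°) gauche 3.8; CHO(120°)/Br(60°) gauche 3.0; Et(240°)/CH3(180°) gauche 4.1; Et(240°)/COOH(300°) gauche 5.1 → 23.1 kJ/mol.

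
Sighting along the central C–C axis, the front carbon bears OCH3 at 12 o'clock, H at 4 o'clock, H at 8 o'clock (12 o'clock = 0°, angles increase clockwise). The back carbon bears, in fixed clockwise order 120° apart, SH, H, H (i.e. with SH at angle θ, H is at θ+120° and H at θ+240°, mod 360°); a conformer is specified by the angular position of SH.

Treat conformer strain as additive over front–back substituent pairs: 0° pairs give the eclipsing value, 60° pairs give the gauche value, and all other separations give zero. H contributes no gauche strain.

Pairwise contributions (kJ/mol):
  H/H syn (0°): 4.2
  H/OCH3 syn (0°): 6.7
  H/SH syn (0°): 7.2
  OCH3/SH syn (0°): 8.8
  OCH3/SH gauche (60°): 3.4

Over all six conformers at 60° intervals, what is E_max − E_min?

18.1 kJ/mol

SH at 0° (eclipsed): OCH3(0°)/SH(0°) eclipsed 8.8; H(120°)/H(120°) eclipsed 4.2; H(240°)/H(240°) eclipsed 4.2 → 17.2 kJ/mol.
SH at 60° (staggered): OCH3(0°)/SH(60°) gauche 3.4 → 3.4 kJ/mol.
SH at 120° (eclipsed): OCH3(0°)/H(0°) eclipsed 6.7; H(120°)/SH(120°) eclipsed 7.2; H(240°)/H(240°) eclipsed 4.2 → 18.1 kJ/mol.
SH at 180° (staggered): no non-H gauche contacts → 0.0 kJ/mol.
SH at 240° (eclipsed): OCH3(0°)/H(0°) eclipsed 6.7; H(120°)/H(120°) eclipsed 4.2; H(240°)/SH(240°) eclipsed 7.2 → 18.1 kJ/mol.
SH at 300° (staggered): OCH3(0°)/SH(300°) gauche 3.4 → 3.4 kJ/mol.
Max at 120° (18.1 kJ/mol), min at 180° (0.0 kJ/mol); barrier = 18.1 kJ/mol.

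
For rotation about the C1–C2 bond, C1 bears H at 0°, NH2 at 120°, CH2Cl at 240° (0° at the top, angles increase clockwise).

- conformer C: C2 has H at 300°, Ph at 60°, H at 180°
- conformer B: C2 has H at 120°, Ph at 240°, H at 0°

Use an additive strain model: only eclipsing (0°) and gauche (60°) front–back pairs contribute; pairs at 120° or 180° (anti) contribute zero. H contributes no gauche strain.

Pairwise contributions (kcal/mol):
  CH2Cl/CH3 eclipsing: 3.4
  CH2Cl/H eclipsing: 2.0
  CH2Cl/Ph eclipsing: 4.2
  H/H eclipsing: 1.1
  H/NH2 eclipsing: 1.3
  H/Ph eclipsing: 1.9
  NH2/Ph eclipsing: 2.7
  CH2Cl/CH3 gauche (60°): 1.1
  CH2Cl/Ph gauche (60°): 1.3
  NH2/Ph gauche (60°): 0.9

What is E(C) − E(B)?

C (staggered): NH2(120°)/Ph(60°) gauche 0.9 → 0.9 kcal/mol.
B (eclipsed): H(0°)/H(0°) eclipsed 1.1; NH2(120°)/H(120°) eclipsed 1.3; CH2Cl(240°)/Ph(240°) eclipsed 4.2 → 6.6 kcal/mol.
E(C) − E(B) = 0.9 − 6.6 = -5.7 kcal/mol.

-5.7 kcal/mol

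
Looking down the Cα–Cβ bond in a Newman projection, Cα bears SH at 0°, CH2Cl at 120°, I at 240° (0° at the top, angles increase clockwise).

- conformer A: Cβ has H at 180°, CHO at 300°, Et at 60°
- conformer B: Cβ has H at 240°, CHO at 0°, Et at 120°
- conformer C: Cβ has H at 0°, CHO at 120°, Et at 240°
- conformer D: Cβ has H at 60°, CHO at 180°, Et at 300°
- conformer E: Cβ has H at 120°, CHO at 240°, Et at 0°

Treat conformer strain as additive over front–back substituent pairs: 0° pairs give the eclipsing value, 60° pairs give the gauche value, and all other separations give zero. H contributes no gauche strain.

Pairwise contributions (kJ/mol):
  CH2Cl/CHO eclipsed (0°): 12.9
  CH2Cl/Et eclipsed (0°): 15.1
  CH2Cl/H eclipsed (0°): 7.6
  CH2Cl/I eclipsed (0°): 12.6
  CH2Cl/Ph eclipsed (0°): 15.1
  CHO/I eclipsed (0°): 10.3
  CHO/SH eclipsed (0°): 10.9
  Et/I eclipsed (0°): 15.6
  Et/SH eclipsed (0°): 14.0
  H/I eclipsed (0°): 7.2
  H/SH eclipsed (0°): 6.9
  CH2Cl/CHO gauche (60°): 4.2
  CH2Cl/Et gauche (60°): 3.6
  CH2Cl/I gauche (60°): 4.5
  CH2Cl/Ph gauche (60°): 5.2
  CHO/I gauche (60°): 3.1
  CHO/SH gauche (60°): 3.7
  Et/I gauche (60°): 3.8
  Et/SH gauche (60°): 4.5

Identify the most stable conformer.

A (staggered): SH(0°)/CHO(300°) gauche 3.7; SH(0°)/Et(60°) gauche 4.5; CH2Cl(120°)/Et(60°) gauche 3.6; I(240°)/CHO(300°) gauche 3.1 → 14.9 kJ/mol.
B (eclipsed): SH(0°)/CHO(0°) eclipsed 10.9; CH2Cl(120°)/Et(120°) eclipsed 15.1; I(240°)/H(240°) eclipsed 7.2 → 33.2 kJ/mol.
C (eclipsed): SH(0°)/H(0°) eclipsed 6.9; CH2Cl(120°)/CHO(120°) eclipsed 12.9; I(240°)/Et(240°) eclipsed 15.6 → 35.4 kJ/mol.
D (staggered): SH(0°)/Et(300°) gauche 4.5; CH2Cl(120°)/CHO(180°) gauche 4.2; I(240°)/CHO(180°) gauche 3.1; I(240°)/Et(300°) gauche 3.8 → 15.6 kJ/mol.
E (eclipsed): SH(0°)/Et(0°) eclipsed 14.0; CH2Cl(120°)/H(120°) eclipsed 7.6; I(240°)/CHO(240°) eclipsed 10.3 → 31.9 kJ/mol.
A has the lowest total (14.9 kJ/mol).

A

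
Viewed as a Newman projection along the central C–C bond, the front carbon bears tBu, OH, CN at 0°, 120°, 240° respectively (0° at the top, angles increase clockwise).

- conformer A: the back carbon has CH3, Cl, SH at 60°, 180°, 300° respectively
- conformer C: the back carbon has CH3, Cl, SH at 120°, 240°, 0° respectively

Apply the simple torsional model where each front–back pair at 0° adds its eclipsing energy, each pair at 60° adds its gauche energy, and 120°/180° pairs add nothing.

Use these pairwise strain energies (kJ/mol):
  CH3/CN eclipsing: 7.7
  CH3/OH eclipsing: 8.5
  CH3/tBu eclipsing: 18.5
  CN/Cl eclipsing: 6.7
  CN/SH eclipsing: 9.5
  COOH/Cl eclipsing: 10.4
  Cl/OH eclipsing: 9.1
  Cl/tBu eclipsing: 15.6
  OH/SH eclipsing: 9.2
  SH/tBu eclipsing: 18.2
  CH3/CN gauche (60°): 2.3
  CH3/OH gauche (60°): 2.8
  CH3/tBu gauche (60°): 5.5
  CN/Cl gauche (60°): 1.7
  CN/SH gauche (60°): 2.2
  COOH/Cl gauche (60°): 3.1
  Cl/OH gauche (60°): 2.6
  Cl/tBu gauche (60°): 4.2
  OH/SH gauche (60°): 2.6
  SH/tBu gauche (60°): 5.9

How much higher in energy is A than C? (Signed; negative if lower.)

-12.7 kJ/mol

A (staggered): tBu–CH3 gauche, tBu–SH gauche, OH–CH3 gauche, OH–Cl gauche, CN–Cl gauche, CN–SH gauche; 5.5 + 5.9 + 2.8 + 2.6 + 1.7 + 2.2 = 20.7 kJ/mol.
C (eclipsed): tBu–SH eclipsed, OH–CH3 eclipsed, CN–Cl eclipsed; 18.2 + 8.5 + 6.7 = 33.4 kJ/mol.
E(A) − E(C) = 20.7 − 33.4 = -12.7 kJ/mol.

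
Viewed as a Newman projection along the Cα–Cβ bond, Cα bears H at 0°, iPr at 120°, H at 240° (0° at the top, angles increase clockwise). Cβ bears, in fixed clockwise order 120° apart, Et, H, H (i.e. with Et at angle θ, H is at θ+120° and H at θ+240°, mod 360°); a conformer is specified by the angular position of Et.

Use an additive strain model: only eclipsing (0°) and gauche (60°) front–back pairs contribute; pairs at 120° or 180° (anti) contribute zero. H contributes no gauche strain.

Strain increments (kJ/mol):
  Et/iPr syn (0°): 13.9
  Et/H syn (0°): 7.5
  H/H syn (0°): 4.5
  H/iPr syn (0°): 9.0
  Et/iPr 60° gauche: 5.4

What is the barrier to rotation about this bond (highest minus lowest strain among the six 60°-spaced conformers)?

22.9 kJ/mol

Et at 0° is eclipsed. H at 0° is eclipsed with Et at 0° (7.5); iPr at 120° is eclipsed with H at 120° (9.0); H at 240° is eclipsed with H at 240° (4.5). Total 21.0 kJ/mol.
Et at 60° is staggered. iPr at 120° is gauche with Et at 60° (5.4). Total 5.4 kJ/mol.
Et at 120° is eclipsed. H at 0° is eclipsed with H at 0° (4.5); iPr at 120° is eclipsed with Et at 120° (13.9); H at 240° is eclipsed with H at 240° (4.5). Total 22.9 kJ/mol.
Et at 180° is staggered. iPr at 120° is gauche with Et at 180° (5.4). Total 5.4 kJ/mol.
Et at 240° is eclipsed. H at 0° is eclipsed with H at 0° (4.5); iPr at 120° is eclipsed with H at 120° (9.0); H at 240° is eclipsed with Et at 240° (7.5). Total 21.0 kJ/mol.
Et at 300° (staggered): no non-H gauche contacts → 0.0 kJ/mol.
Max at 120° (22.9 kJ/mol), min at 300° (0.0 kJ/mol); barrier = 22.9 kJ/mol.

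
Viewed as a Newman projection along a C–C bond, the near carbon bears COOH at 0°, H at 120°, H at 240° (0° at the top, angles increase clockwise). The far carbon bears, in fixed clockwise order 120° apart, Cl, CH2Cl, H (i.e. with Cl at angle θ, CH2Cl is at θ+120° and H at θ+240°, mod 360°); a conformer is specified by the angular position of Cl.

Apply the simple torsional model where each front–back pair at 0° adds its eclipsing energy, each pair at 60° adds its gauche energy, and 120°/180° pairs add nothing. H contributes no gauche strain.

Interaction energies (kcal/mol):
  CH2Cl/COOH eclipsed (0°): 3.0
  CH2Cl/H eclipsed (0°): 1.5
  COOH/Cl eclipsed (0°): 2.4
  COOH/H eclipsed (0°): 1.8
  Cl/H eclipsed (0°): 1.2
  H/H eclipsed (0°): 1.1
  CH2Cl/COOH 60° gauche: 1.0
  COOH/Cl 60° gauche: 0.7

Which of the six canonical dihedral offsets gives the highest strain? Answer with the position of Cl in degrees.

Cl at 0° (eclipsed): COOH–Cl eclipsed, H–CH2Cl eclipsed, H–H eclipsed; 2.4 + 1.5 + 1.1 = 5.0 kcal/mol.
Cl at 60° (staggered): COOH–Cl gauche; 0.7 = 0.7 kcal/mol.
Cl at 120° (eclipsed): COOH–H eclipsed, H–Cl eclipsed, H–CH2Cl eclipsed; 1.8 + 1.2 + 1.5 = 4.5 kcal/mol.
Cl at 180° (staggered): COOH–CH2Cl gauche; 1.0 = 1.0 kcal/mol.
Cl at 240° (eclipsed): COOH–CH2Cl eclipsed, H–H eclipsed, H–Cl eclipsed; 3.0 + 1.1 + 1.2 = 5.3 kcal/mol.
Cl at 300° (staggered): COOH–Cl gauche, COOH–CH2Cl gauche; 0.7 + 1.0 = 1.7 kcal/mol.
The maximum (5.3 kcal/mol) occurs with Cl at 240°.

240°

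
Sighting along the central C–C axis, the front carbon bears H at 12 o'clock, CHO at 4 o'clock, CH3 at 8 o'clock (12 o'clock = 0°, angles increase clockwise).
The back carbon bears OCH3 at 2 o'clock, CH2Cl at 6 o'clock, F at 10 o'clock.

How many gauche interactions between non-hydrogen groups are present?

4

Non-H gauche pairs: CHO(120°)/OCH3(60°); CHO(120°)/CH2Cl(180°); CH3(240°)/CH2Cl(180°); CH3(240°)/F(300°) — 4 interactions.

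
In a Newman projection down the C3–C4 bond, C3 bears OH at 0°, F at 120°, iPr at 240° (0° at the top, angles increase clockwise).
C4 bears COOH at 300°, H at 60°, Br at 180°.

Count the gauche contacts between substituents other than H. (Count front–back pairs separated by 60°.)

4

Non-H gauche pairs: OH(0°)/COOH(300°); F(120°)/Br(180°); iPr(240°)/COOH(300°); iPr(240°)/Br(180°) — 4 interactions.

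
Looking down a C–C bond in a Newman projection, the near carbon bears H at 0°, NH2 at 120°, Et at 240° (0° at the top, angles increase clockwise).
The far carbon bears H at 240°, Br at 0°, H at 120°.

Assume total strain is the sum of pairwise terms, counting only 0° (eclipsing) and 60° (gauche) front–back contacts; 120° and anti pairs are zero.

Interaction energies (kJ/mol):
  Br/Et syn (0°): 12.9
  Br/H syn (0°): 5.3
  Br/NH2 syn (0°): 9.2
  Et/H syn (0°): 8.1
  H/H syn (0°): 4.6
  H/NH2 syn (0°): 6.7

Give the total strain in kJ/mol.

20.1 kJ/mol

This conformer (eclipsed): H(0°)/Br(0°) eclipsed 5.3; NH2(120°)/H(120°) eclipsed 6.7; Et(240°)/H(240°) eclipsed 8.1 → 20.1 kJ/mol.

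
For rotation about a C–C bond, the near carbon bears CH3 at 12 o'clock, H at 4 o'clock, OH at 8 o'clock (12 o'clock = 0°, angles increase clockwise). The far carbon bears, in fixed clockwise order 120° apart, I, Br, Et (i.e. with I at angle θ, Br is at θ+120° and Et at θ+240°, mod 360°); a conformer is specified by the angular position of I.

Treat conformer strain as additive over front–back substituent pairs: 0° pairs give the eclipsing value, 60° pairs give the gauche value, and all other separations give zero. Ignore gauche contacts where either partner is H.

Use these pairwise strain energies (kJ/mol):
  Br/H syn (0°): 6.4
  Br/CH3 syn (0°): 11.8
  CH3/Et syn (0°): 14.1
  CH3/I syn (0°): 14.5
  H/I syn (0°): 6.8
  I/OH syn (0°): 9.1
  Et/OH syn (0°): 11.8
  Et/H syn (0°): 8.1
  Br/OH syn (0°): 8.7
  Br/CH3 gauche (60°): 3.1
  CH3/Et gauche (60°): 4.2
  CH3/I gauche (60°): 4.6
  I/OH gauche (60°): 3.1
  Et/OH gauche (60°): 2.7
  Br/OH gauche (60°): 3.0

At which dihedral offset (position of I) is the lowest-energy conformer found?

180°

I at 0° (eclipsed): CH3(0°)/I(0°) eclipsed 14.5; H(120°)/Br(120°) eclipsed 6.4; OH(240°)/Et(240°) eclipsed 11.8 → 32.7 kJ/mol.
I at 60° (staggered): CH3(0°)/I(60°) gauche 4.6; CH3(0°)/Et(300°) gauche 4.2; OH(240°)/Br(180°) gauche 3.0; OH(240°)/Et(300°) gauche 2.7 → 14.5 kJ/mol.
I at 120° (eclipsed): CH3(0°)/Et(0°) eclipsed 14.1; H(120°)/I(120°) eclipsed 6.8; OH(240°)/Br(240°) eclipsed 8.7 → 29.6 kJ/mol.
I at 180° (staggered): CH3(0°)/Br(300°) gauche 3.1; CH3(0°)/Et(60°) gauche 4.2; OH(240°)/I(180°) gauche 3.1; OH(240°)/Br(300°) gauche 3.0 → 13.4 kJ/mol.
I at 240° (eclipsed): CH3(0°)/Br(0°) eclipsed 11.8; H(120°)/Et(120°) eclipsed 8.1; OH(240°)/I(240°) eclipsed 9.1 → 29.0 kJ/mol.
I at 300° (staggered): CH3(0°)/I(300°) gauche 4.6; CH3(0°)/Br(60°) gauche 3.1; OH(240°)/I(300°) gauche 3.1; OH(240°)/Et(180°) gauche 2.7 → 13.5 kJ/mol.
The minimum (13.4 kJ/mol) occurs with I at 180°.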